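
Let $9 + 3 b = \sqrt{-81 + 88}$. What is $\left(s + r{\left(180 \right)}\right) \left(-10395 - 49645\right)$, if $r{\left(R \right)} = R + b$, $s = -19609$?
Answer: $1166697280 - \frac{60040 \sqrt{7}}{3} \approx 1.1666 \cdot 10^{9}$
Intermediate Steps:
$b = -3 + \frac{\sqrt{7}}{3}$ ($b = -3 + \frac{\sqrt{-81 + 88}}{3} = -3 + \frac{\sqrt{7}}{3} \approx -2.1181$)
$r{\left(R \right)} = -3 + R + \frac{\sqrt{7}}{3}$ ($r{\left(R \right)} = R - \left(3 - \frac{\sqrt{7}}{3}\right) = -3 + R + \frac{\sqrt{7}}{3}$)
$\left(s + r{\left(180 \right)}\right) \left(-10395 - 49645\right) = \left(-19609 + \left(-3 + 180 + \frac{\sqrt{7}}{3}\right)\right) \left(-10395 - 49645\right) = \left(-19609 + \left(177 + \frac{\sqrt{7}}{3}\right)\right) \left(-60040\right) = \left(-19432 + \frac{\sqrt{7}}{3}\right) \left(-60040\right) = 1166697280 - \frac{60040 \sqrt{7}}{3}$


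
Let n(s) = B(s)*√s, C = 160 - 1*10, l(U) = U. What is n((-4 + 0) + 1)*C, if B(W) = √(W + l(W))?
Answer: -450*√2 ≈ -636.40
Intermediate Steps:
C = 150 (C = 160 - 10 = 150)
B(W) = √2*√W (B(W) = √(W + W) = √(2*W) = √2*√W)
n(s) = s*√2 (n(s) = (√2*√s)*√s = s*√2)
n((-4 + 0) + 1)*C = (((-4 + 0) + 1)*√2)*150 = ((-4 + 1)*√2)*150 = -3*√2*150 = -450*√2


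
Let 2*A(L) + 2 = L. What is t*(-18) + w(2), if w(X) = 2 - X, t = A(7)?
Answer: -45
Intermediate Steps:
A(L) = -1 + L/2
t = 5/2 (t = -1 + (1/2)*7 = -1 + 7/2 = 5/2 ≈ 2.5000)
t*(-18) + w(2) = (5/2)*(-18) + (2 - 1*2) = -45 + (2 - 2) = -45 + 0 = -45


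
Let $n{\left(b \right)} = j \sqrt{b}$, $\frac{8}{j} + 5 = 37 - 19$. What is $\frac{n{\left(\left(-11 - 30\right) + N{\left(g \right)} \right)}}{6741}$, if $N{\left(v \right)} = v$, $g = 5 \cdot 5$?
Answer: $\frac{32 i}{87633} \approx 0.00036516 i$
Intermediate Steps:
$g = 25$
$j = \frac{8}{13}$ ($j = \frac{8}{-5 + \left(37 - 19\right)} = \frac{8}{-5 + 18} = \frac{8}{13} \approx 0.61539$)
$n{\left(b \right)} = \frac{8 \sqrt{b}}{13}$
$\frac{n{\left(\left(-11 - 30\right) + N{\left(g \right)} \right)}}{6741} = \frac{\frac{8}{13} \sqrt{\left(-11 - 30\right) + 25}}{6741} = \frac{8 \sqrt{-41 + 25}}{13} \cdot \frac{1}{6741} = \frac{8 \sqrt{-16}}{13} \cdot \frac{1}{6741} = \frac{8 \cdot 4 i}{13} \cdot \frac{1}{6741} = \frac{32 i}{13} \cdot \frac{1}{6741} = \frac{32 i}{87633}$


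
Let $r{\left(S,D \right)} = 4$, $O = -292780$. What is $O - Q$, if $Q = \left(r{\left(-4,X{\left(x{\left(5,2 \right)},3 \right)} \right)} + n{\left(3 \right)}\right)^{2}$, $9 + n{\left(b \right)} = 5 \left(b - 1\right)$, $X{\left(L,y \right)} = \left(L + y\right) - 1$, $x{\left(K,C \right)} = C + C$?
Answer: $-292805$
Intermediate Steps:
$x{\left(K,C \right)} = 2 C$
$X{\left(L,y \right)} = -1 + L + y$
$n{\left(b \right)} = -14 + 5 b$ ($n{\left(b \right)} = -9 + 5 \left(b - 1\right) = -9 + 5 \left(-1 + b\right) = -9 + \left(-5 + 5 b\right) = -14 + 5 b$)
$Q = 25$ ($Q = \left(4 + \left(-14 + 5 \cdot 3\right)\right)^{2} = \left(4 + \left(-14 + 15\right)\right)^{2} = \left(4 + 1\right)^{2} = 5^{2} = 25$)
$O - Q = -292780 - 25 = -292805$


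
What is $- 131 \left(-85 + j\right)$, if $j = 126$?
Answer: $-5371$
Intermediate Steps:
$- 131 \left(-85 + j\right) = - 131 \left(-85 + 126\right) = \left(-131\right) 41 = -5371$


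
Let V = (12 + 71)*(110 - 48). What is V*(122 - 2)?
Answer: 617520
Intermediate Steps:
V = 5146 (V = 83*62 = 5146)
V*(122 - 2) = 5146*(122 - 2) = 5146*120 = 617520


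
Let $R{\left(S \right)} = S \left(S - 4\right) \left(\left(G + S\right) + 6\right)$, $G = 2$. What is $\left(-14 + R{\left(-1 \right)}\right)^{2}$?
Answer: $441$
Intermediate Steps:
$R{\left(S \right)} = S \left(-4 + S\right) \left(8 + S\right)$ ($R{\left(S \right)} = S \left(S - 4\right) \left(\left(2 + S\right) + 6\right) = S \left(-4 + S\right) \left(8 + S\right)$)
$\left(-14 + R{\left(-1 \right)}\right)^{2} = \left(-14 - \left(-32 + \left(-1\right)^{2} + 4 \left(-1\right)\right)\right)^{2} = \left(-14 - \left(-32 + 1 - 4\right)\right)^{2} = \left(-14 - -35\right)^{2} = \left(-14 + 35\right)^{2} = 21^{2} = 441$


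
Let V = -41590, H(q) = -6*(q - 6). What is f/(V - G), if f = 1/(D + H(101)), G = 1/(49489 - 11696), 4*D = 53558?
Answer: -75586/40299658921569 ≈ -1.8756e-9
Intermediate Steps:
H(q) = 36 - 6*q (H(q) = -6*(-6 + q) = 36 - 6*q)
D = 26779/2 (D = (1/4)*53558 = 26779/2 ≈ 13390.)
G = 1/37793 ≈ 2.6460e-5
f = 2/25639 (f = 1/(26779/2 + (36 - 6*101)) = 1/(26779/2 + (36 - 606)) = 1/(26779/2 - 570) = 1/(25639/2) = 2/25639 ≈ 7.8006e-5)
f/(V - G) = 2/(25639*(-41590 - 1*1/37793)) = 2/(25639*(-41590 - 1/37793)) = 2/(25639*(-1571810871/37793)) = (2/25639)*(-37793/1571810871) = -75586/40299658921569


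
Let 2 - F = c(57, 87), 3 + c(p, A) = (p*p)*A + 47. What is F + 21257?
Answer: -261448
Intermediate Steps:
c(p, A) = 44 + A*p² (c(p, A) = -3 + ((p*p)*A + 47) = -3 + (p²*A + 47) = -3 + (A*p² + 47) = -3 + (47 + A*p²) = 44 + A*p²)
F = -282705 (F = 2 - (44 + 87*57²) = 2 - (44 + 87*3249) = 2 - (44 + 282663) = 2 - 1*282707 = 2 - 282707 = -282705)
F + 21257 = -282705 + 21257 = -261448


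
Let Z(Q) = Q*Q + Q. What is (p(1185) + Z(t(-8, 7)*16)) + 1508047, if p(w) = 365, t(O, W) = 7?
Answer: 1521068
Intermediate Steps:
Z(Q) = Q + Q**2 (Z(Q) = Q**2 + Q = Q + Q**2)
(p(1185) + Z(t(-8, 7)*16)) + 1508047 = (365 + (7*16)*(1 + 7*16)) + 1508047 = (365 + 112*(1 + 112)) + 1508047 = (365 + 112*113) + 1508047 = (365 + 12656) + 1508047 = 13021 + 1508047 = 1521068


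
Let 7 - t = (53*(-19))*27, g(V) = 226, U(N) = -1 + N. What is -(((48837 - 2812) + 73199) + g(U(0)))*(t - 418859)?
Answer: 46784145350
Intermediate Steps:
t = 27196 (t = 7 - 53*(-19)*27 = 7 - (-1007)*27 = 7 - 1*(-27189) = 7 + 27189 = 27196)
-(((48837 - 2812) + 73199) + g(U(0)))*(t - 418859) = -(((48837 - 2812) + 73199) + 226)*(27196 - 418859) = -((46025 + 73199) + 226)*(-391663) = -(119224 + 226)*(-391663) = -119450*(-391663) = -1*(-46784145350) = 46784145350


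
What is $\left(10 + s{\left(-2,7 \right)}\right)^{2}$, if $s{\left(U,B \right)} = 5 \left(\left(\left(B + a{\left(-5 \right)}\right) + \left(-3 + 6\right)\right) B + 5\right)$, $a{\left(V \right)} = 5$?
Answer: $313600$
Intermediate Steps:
$s{\left(U,B \right)} = 25 + 5 B \left(8 + B\right)$ ($s{\left(U,B \right)} = 5 \left(\left(\left(B + 5\right) + \left(-3 + 6\right)\right) B + 5\right) = 5 \left(\left(\left(5 + B\right) + 3\right) B + 5\right) = 5 \left(\left(8 + B\right) B + 5\right) = 5 \left(B \left(8 + B\right) + 5\right) = 5 \left(5 + B \left(8 + B\right)\right) = 25 + 5 B \left(8 + B\right)$)
$\left(10 + s{\left(-2,7 \right)}\right)^{2} = \left(10 + \left(25 + 5 \cdot 7^{2} + 40 \cdot 7\right)\right)^{2} = \left(10 + \left(25 + 5 \cdot 49 + 280\right)\right)^{2} = \left(10 + \left(25 + 245 + 280\right)\right)^{2} = \left(10 + 550\right)^{2} = 560^{2} = 313600$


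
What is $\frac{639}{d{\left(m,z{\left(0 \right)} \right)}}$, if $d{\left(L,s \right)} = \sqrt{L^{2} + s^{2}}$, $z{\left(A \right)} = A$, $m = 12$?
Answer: $\frac{213}{4} \approx 53.25$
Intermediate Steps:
$\frac{639}{d{\left(m,z{\left(0 \right)} \right)}} = \frac{639}{\sqrt{12^{2} + 0^{2}}} = \frac{639}{\sqrt{144 + 0}} = \frac{639}{\sqrt{144}} = \frac{639}{12} = 639 \cdot \frac{1}{12} = \frac{213}{4}$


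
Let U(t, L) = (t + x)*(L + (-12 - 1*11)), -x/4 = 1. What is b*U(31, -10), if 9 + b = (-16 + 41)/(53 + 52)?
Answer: 54648/7 ≈ 7806.9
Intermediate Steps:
x = -4 (x = -4*1 = -4)
U(t, L) = (-23 + L)*(-4 + t) (U(t, L) = (t - 4)*(L + (-12 - 1*11)) = (-4 + t)*(L + (-12 - 11)) = (-4 + t)*(L - 23) = (-4 + t)*(-23 + L) = (-23 + L)*(-4 + t))
b = -184/21 (b = -9 + (-16 + 41)/(53 + 52) = -9 + 25/105 = -9 + 25*(1/105) = -9 + 5/21 = -184/21 ≈ -8.7619)
b*U(31, -10) = -184*(92 - 23*31 - 4*(-10) - 10*31)/21 = -184*(92 - 713 + 40 - 310)/21 = -184/21*(-891) = 54648/7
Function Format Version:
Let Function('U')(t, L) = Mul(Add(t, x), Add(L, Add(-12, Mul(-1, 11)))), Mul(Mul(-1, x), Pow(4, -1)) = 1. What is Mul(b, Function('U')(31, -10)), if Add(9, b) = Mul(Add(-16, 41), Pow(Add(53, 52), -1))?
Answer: Rational(54648, 7) ≈ 7806.9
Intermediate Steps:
x = -4 (x = Mul(-4, 1) = -4)
Function('U')(t, L) = Mul(Add(-23, L), Add(-4, t)) (Function('U')(t, L) = Mul(Add(t, -4), Add(L, Add(-12, Mul(-1, 11)))) = Mul(Add(-4, t), Add(L, Add(-12, -11))) = Mul(Add(-4, t), Add(L, -23)) = Mul(Add(-4, t), Add(-23, L)) = Mul(Add(-23, L), Add(-4, t)))
b = Rational(-184, 21) (b = Add(-9, Mul(Add(-16, 41), Pow(Add(53, 52), -1))) = Add(-9, Mul(25, Pow(105, -1))) = Add(-9, Mul(25, Rational(1, 105))) = Add(-9, Rational(5, 21)) = Rational(-184, 21) ≈ -8.7619)
Mul(b, Function('U')(31, -10)) = Mul(Rational(-184, 21), Add(92, Mul(-23, 31), Mul(-4, -10), Mul(-10, 31))) = Mul(Rational(-184, 21), Add(92, -713, 40, -310)) = Mul(Rational(-184, 21), -891) = Rational(54648, 7)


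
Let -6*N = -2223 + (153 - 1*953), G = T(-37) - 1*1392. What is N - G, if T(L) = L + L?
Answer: 11819/6 ≈ 1969.8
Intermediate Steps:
T(L) = 2*L
G = -1466 (G = 2*(-37) - 1*1392 = -74 - 1392 = -1466)
N = 3023/6 (N = -(-2223 + (153 - 1*953))/6 = -(-2223 + (153 - 953))/6 = -(-2223 - 800)/6 = -1/6*(-3023) = 3023/6 ≈ 503.83)
N - G = 3023/6 - 1*(-1466) = 3023/6 + 1466 = 11819/6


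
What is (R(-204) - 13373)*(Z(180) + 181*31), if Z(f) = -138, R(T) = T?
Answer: -74306921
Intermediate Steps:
(R(-204) - 13373)*(Z(180) + 181*31) = (-204 - 13373)*(-138 + 181*31) = -13577*(-138 + 5611) = -13577*5473 = -74306921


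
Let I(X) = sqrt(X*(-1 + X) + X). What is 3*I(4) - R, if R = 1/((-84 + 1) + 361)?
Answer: 3335/278 ≈ 11.996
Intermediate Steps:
I(X) = sqrt(X + X*(-1 + X))
R = 1/278 (R = 1/(-83 + 361) = 1/278 ≈ 0.0035971)
3*I(4) - R = 3*sqrt(4**2) - 1*1/278 = 3*sqrt(16) - 1/278 = 3*4 - 1/278 = 12 - 1/278 = 3335/278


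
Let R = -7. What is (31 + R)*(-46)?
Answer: -1104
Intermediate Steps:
(31 + R)*(-46) = (31 - 7)*(-46) = 24*(-46) = -1104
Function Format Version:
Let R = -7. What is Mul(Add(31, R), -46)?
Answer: -1104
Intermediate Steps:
Mul(Add(31, R), -46) = Mul(Add(31, -7), -46) = Mul(24, -46) = -1104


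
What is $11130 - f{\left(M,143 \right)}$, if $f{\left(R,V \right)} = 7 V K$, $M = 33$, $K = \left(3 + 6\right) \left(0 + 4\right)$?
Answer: $-24906$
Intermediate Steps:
$K = 36$ ($K = 9 \cdot 4 = 36$)
$f{\left(R,V \right)} = 252 V$ ($f{\left(R,V \right)} = 7 V 36 = 252 V$)
$11130 - f{\left(M,143 \right)} = 11130 - 252 \cdot 143 = 11130 - 36036 = -24906$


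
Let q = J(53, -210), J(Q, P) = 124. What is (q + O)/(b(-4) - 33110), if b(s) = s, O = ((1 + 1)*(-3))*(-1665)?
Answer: -5057/16557 ≈ -0.30543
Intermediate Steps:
O = 9990 (O = (2*(-3))*(-1665) = -6*(-1665) = 9990)
q = 124
(q + O)/(b(-4) - 33110) = (124 + 9990)/(-4 - 33110) = 10114/(-33114) = 10114*(-1/33114) = -5057/16557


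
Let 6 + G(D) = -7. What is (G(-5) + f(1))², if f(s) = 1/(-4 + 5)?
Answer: 144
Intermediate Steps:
f(s) = 1 (f(s) = 1/1 = 1)
G(D) = -13 (G(D) = -6 - 7 = -13)
(G(-5) + f(1))² = (-13 + 1)² = (-12)² = 144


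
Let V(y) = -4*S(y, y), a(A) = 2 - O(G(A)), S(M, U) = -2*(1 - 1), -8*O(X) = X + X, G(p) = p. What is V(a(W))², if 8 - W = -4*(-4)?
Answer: 0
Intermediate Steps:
W = -8 (W = 8 - (-4)*(-4) = 8 - 1*16 = 8 - 16 = -8)
O(X) = -X/4 (O(X) = -(X + X)/8 = -X/4)
S(M, U) = 0 (S(M, U) = -2*0 = 0)
a(A) = 2 + A/4 (a(A) = 2 - (-1)*A/4 = 2 + A/4)
V(y) = 0 (V(y) = -4*0 = 0)
V(a(W))² = 0² = 0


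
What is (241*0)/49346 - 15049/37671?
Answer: -15049/37671 ≈ -0.39949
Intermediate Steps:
(241*0)/49346 - 15049/37671 = 0*(1/49346) - 15049*1/37671 = 0 - 15049/37671 = -15049/37671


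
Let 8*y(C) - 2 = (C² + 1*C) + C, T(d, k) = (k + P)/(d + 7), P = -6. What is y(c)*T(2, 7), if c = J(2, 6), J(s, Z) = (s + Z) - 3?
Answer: 37/72 ≈ 0.51389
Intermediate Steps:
J(s, Z) = -3 + Z + s (J(s, Z) = (Z + s) - 3 = -3 + Z + s)
c = 5 (c = -3 + 6 + 2 = 5)
T(d, k) = (-6 + k)/(7 + d) (T(d, k) = (k - 6)/(d + 7) = (-6 + k)/(7 + d))
y(C) = ¼ + C/4 + C²/8 (y(C) = ¼ + ((C² + 1*C) + C)/8 = ¼ + ((C² + C) + C)/8 = ¼ + ((C + C²) + C)/8 = ¼ + (C² + 2*C)/8 = ¼ + (C/4 + C²/8) = ¼ + C/4 + C²/8)
y(c)*T(2, 7) = (¼ + (¼)*5 + (⅛)*5²)*((-6 + 7)/(7 + 2)) = (¼ + 5/4 + (⅛)*25)*(1/9) = (¼ + 5/4 + 25/8)*((⅑)*1) = (37/8)*(⅑) = 37/72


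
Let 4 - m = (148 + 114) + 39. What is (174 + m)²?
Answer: 15129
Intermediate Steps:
m = -297 (m = 4 - ((148 + 114) + 39) = 4 - (262 + 39) = 4 - 1*301 = 4 - 301 = -297)
(174 + m)² = (174 - 297)² = (-123)² = 15129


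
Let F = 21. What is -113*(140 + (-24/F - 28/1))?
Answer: -87688/7 ≈ -12527.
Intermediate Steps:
-113*(140 + (-24/F - 28/1)) = -113*(140 + (-24/21 - 28/1)) = -113*(140 + (-24*1/21 - 28*1)) = -113*(140 + (-8/7 - 28)) = -113*(140 - 204/7) = -113*776/7 = -87688/7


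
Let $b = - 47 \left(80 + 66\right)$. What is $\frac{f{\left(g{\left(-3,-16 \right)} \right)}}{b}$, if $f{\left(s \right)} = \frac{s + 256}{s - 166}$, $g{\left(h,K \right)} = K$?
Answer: $\frac{60}{312221} \approx 0.00019217$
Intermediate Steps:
$f{\left(s \right)} = \frac{256 + s}{-166 + s}$
$b = -6862$ ($b = \left(-47\right) 146 = -6862$)
$\frac{f{\left(g{\left(-3,-16 \right)} \right)}}{b} = \frac{\frac{1}{-166 - 16} \left(256 - 16\right)}{-6862} = \frac{1}{-182} \cdot 240 \left(- \frac{1}{6862}\right) = \left(- \frac{1}{182}\right) 240 \left(- \frac{1}{6862}\right) = \left(- \frac{120}{91}\right) \left(- \frac{1}{6862}\right) = \frac{60}{312221}$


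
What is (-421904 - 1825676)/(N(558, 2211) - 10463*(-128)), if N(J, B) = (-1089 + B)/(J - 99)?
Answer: -10114110/6026699 ≈ -1.6782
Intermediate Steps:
N(J, B) = (-1089 + B)/(-99 + J)
(-421904 - 1825676)/(N(558, 2211) - 10463*(-128)) = (-421904 - 1825676)/((-1089 + 2211)/(-99 + 558) - 10463*(-128)) = -2247580/(1122/459 + 1339264) = -2247580/((1/459)*1122 + 1339264) = -2247580/(22/9 + 1339264) = -2247580/12053398/9 = -2247580*9/12053398 = -10114110/6026699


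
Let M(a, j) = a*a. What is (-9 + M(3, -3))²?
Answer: 0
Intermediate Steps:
M(a, j) = a²
(-9 + M(3, -3))² = (-9 + 3²)² = (-9 + 9)² = 0² = 0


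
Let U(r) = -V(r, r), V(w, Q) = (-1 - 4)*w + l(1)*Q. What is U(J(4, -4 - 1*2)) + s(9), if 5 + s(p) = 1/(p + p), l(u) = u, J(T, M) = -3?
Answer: -305/18 ≈ -16.944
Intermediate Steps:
s(p) = -5 + 1/(2*p) (s(p) = -5 + 1/(p + p) = -5 + 1/(2*p))
V(w, Q) = Q - 5*w (V(w, Q) = (-1 - 4)*w + 1*Q = -5*w + Q = Q - 5*w)
U(r) = 4*r (U(r) = -(r - 5*r) = -(-4)*r = 4*r)
U(J(4, -4 - 1*2)) + s(9) = 4*(-3) + (-5 + (½)/9) = -12 + (-5 + (½)*(⅑)) = -12 + (-5 + 1/18) = -12 - 89/18 = -305/18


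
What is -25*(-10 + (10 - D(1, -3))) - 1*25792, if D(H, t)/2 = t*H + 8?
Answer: -25542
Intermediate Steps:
D(H, t) = 16 + 2*H*t (D(H, t) = 2*(t*H + 8) = 2*(H*t + 8) = 2*(8 + H*t) = 16 + 2*H*t)
-25*(-10 + (10 - D(1, -3))) - 1*25792 = -25*(-10 + (10 - (16 + 2*1*(-3)))) - 1*25792 = -25*(-10 + (10 - (16 - 6))) - 25792 = -25*(-10 + (10 - 1*10)) - 25792 = -25*(-10 + (10 - 10)) - 25792 = -25*(-10 + 0) - 25792 = -25*(-10) - 25792 = 250 - 25792 = -25542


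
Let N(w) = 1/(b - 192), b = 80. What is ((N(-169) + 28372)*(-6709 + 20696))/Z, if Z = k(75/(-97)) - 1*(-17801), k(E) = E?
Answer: 4311259320957/193381664 ≈ 22294.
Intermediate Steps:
Z = 1726622/97 (Z = 75/(-97) - 1*(-17801) = 75*(-1/97) + 17801 = -75/97 + 17801 = 1726622/97 ≈ 17800.)
N(w) = -1/112 (N(w) = 1/(80 - 192) = 1/(-112) = -1/112)
((N(-169) + 28372)*(-6709 + 20696))/Z = ((-1/112 + 28372)*(-6709 + 20696))/(1726622/97) = ((3177663/112)*13987)*(97/1726622) = (44445972381/112)*(97/1726622) = 4311259320957/193381664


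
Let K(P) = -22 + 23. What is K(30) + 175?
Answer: 176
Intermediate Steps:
K(P) = 1
K(30) + 175 = 1 + 175 = 176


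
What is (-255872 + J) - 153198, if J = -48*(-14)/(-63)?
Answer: -1227242/3 ≈ -4.0908e+5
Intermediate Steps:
J = -32/3 (J = 672*(-1/63) = -32/3 ≈ -10.667)
(-255872 + J) - 153198 = (-255872 - 32/3) - 153198 = -767648/3 - 153198 = -1227242/3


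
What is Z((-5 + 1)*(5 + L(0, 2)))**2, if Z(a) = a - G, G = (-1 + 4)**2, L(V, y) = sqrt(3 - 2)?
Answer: 1089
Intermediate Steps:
L(V, y) = 1 (L(V, y) = sqrt(1) = 1)
G = 9 (G = 3**2 = 9)
Z(a) = -9 + a (Z(a) = a - 1*9 = a - 9 = -9 + a)
Z((-5 + 1)*(5 + L(0, 2)))**2 = (-9 + (-5 + 1)*(5 + 1))**2 = (-9 - 4*6)**2 = (-9 - 24)**2 = (-33)**2 = 1089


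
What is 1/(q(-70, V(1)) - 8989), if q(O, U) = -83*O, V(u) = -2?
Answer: -1/3179 ≈ -0.00031456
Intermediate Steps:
1/(q(-70, V(1)) - 8989) = 1/(-83*(-70) - 8989) = 1/(5810 - 8989) = 1/(-3179) = -1/3179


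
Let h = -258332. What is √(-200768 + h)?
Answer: 10*I*√4591 ≈ 677.57*I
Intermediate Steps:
√(-200768 + h) = √(-200768 - 258332) = √(-459100) = 10*I*√4591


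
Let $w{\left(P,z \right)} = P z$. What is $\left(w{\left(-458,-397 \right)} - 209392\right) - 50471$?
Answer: $-78037$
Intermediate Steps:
$\left(w{\left(-458,-397 \right)} - 209392\right) - 50471 = \left(\left(-458\right) \left(-397\right) - 209392\right) - 50471 = \left(181826 - 209392\right) + \left(-147931 + 97460\right) = -27566 - 50471 = -78037$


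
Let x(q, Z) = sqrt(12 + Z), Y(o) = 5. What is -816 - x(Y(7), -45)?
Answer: -816 - I*sqrt(33) ≈ -816.0 - 5.7446*I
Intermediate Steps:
-816 - x(Y(7), -45) = -816 - sqrt(12 - 45) = -816 - sqrt(-33) = -816 - I*sqrt(33)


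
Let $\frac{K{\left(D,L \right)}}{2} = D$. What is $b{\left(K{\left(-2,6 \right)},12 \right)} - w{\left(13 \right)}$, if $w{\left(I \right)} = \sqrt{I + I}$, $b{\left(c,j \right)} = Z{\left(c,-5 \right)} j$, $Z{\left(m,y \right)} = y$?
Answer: $-60 - \sqrt{26} \approx -65.099$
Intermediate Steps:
$K{\left(D,L \right)} = 2 D$
$b{\left(c,j \right)} = - 5 j$
$w{\left(I \right)} = \sqrt{2} \sqrt{I}$ ($w{\left(I \right)} = \sqrt{2 I} = \sqrt{2} \sqrt{I}$)
$b{\left(K{\left(-2,6 \right)},12 \right)} - w{\left(13 \right)} = \left(-5\right) 12 - \sqrt{2} \sqrt{13} = -60 - \sqrt{26}$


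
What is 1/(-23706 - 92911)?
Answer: -1/116617 ≈ -8.5751e-6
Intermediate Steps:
1/(-23706 - 92911) = 1/(-116617) = -1/116617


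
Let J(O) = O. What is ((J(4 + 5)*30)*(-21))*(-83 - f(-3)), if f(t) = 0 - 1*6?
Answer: 436590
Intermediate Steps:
f(t) = -6 (f(t) = 0 - 6 = -6)
((J(4 + 5)*30)*(-21))*(-83 - f(-3)) = (((4 + 5)*30)*(-21))*(-83 - 1*(-6)) = ((9*30)*(-21))*(-83 + 6) = (270*(-21))*(-77) = -5670*(-77) = 436590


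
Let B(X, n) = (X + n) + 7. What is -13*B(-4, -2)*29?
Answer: -377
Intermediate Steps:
B(X, n) = 7 + X + n
-13*B(-4, -2)*29 = -13*(7 - 4 - 2)*29 = -13*1*29 = -13*29 = -377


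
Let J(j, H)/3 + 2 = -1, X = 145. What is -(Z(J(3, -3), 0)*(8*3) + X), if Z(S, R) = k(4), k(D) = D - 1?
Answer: -217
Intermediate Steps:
J(j, H) = -9 (J(j, H) = -6 + 3*(-1) = -6 - 3 = -9)
k(D) = -1 + D
Z(S, R) = 3 (Z(S, R) = -1 + 4 = 3)
-(Z(J(3, -3), 0)*(8*3) + X) = -(3*(8*3) + 145) = -(3*24 + 145) = -(72 + 145) = -1*217 = -217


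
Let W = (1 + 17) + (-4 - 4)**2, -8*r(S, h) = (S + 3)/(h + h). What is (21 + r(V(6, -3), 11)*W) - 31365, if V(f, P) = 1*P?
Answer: -31344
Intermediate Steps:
V(f, P) = P
r(S, h) = -(3 + S)/(16*h) (r(S, h) = -(S + 3)/(8*(h + h)) = -(3 + S)/(8*(2*h)) = -(3 + S)*1/(2*h)/8 = -(3 + S)/(16*h))
W = 82 (W = 18 + (-8)**2 = 18 + 64 = 82)
(21 + r(V(6, -3), 11)*W) - 31365 = (21 + ((1/16)*(-3 - 1*(-3))/11)*82) - 31365 = (21 + ((1/16)*(1/11)*(-3 + 3))*82) - 31365 = (21 + ((1/16)*(1/11)*0)*82) - 31365 = (21 + 0*82) - 31365 = (21 + 0) - 31365 = 21 - 31365 = -31344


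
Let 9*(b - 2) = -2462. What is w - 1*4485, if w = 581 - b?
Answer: -32692/9 ≈ -3632.4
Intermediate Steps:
b = -2444/9 (b = 2 + (⅑)*(-2462) = 2 - 2462/9 = -2444/9 ≈ -271.56)
w = 7673/9 (w = 581 - 1*(-2444/9) = 581 + 2444/9 = 7673/9 ≈ 852.56)
w - 1*4485 = 7673/9 - 1*4485 = 7673/9 - 4485 = -32692/9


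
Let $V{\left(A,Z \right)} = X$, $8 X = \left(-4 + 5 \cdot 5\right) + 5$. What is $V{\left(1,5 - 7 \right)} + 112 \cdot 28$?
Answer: $\frac{12557}{4} \approx 3139.3$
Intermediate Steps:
$X = \frac{13}{4}$ ($X = \frac{\left(-4 + 5 \cdot 5\right) + 5}{8} = \frac{\left(-4 + 25\right) + 5}{8} = \frac{21 + 5}{8} = \frac{1}{8} \cdot 26 = \frac{13}{4} \approx 3.25$)
$V{\left(A,Z \right)} = \frac{13}{4}$
$V{\left(1,5 - 7 \right)} + 112 \cdot 28 = \frac{13}{4} + 112 \cdot 28 = \frac{13}{4} + 3136 = \frac{12557}{4}$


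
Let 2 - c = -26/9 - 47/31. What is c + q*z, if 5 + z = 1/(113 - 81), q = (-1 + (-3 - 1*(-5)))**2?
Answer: 12823/8928 ≈ 1.4363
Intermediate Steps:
q = 1 (q = (-1 + (-3 + 5))**2 = (-1 + 2)**2 = 1**2 = 1)
c = 1787/279 (c = 2 - (-26/9 - 47/31) = 2 - 1*(-1229/279) = 2 + 1229/279 = 1787/279 ≈ 6.4050)
z = -159/32 (z = -5 + 1/(113 - 81) = -5 + 1/32 = -159/32 ≈ -4.9688)
c + q*z = 1787/279 + 1*(-159/32) = 1787/279 - 159/32 = 12823/8928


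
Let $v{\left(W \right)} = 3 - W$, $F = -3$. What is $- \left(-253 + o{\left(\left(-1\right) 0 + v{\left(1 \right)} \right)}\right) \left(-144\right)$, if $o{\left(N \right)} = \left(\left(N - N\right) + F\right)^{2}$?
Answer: $-35136$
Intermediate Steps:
$o{\left(N \right)} = 9$ ($o{\left(N \right)} = \left(\left(N - N\right) - 3\right)^{2} = \left(0 - 3\right)^{2} = \left(-3\right)^{2} = 9$)
$- \left(-253 + o{\left(\left(-1\right) 0 + v{\left(1 \right)} \right)}\right) \left(-144\right) = - \left(-253 + 9\right) \left(-144\right) = - \left(-244\right) \left(-144\right) = \left(-1\right) 35136 = -35136$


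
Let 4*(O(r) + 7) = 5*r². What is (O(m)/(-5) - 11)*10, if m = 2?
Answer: -106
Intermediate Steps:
O(r) = -7 + 5*r²/4 (O(r) = -7 + (5*r²)/4 = -7 + 5*r²/4)
(O(m)/(-5) - 11)*10 = ((-7 + (5/4)*2²)/(-5) - 11)*10 = ((-7 + (5/4)*4)*(-⅕) - 11)*10 = ((-7 + 5)*(-⅕) - 11)*10 = (-2*(-⅕) - 11)*10 = (⅖ - 11)*10 = -53/5*10 = -106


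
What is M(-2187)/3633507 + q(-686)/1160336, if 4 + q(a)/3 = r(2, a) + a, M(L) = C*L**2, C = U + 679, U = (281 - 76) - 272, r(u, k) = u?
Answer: 23586815169465/29278395683 ≈ 805.60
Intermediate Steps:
U = -67 (U = 205 - 272 = -67)
C = 612 (C = -67 + 679 = 612)
M(L) = 612*L**2
q(a) = -6 + 3*a (q(a) = -12 + 3*(2 + a) = -12 + (6 + 3*a) = -6 + 3*a)
M(-2187)/3633507 + q(-686)/1160336 = (612*(-2187)**2)/3633507 + (-6 + 3*(-686))/1160336 = (612*4782969)*(1/3633507) + (-6 - 2058)*(1/1160336) = 2927177028*(1/3633507) - 2064*1/1160336 = 325241892/403723 - 129/72521 = 23586815169465/29278395683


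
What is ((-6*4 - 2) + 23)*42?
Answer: -126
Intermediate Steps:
((-6*4 - 2) + 23)*42 = ((-24 - 2) + 23)*42 = (-26 + 23)*42 = -3*42 = -126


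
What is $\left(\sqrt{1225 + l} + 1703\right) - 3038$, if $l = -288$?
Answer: $-1335 + \sqrt{937} \approx -1304.4$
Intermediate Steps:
$\left(\sqrt{1225 + l} + 1703\right) - 3038 = \left(\sqrt{1225 - 288} + 1703\right) - 3038 = \left(\sqrt{937} + 1703\right) - 3038 = \left(1703 + \sqrt{937}\right) - 3038 = -1335 + \sqrt{937}$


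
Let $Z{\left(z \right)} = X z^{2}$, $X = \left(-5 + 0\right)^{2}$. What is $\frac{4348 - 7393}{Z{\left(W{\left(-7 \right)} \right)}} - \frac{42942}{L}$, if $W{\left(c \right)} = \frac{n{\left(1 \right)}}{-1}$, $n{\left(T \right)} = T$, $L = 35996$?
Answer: $- \frac{11068137}{89990} \approx -122.99$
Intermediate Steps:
$X = 25$ ($X = \left(-5\right)^{2} = 25$)
$W{\left(c \right)} = -1$ ($W{\left(c \right)} = 1 \frac{1}{-1} = 1 \left(-1\right) = -1$)
$Z{\left(z \right)} = 25 z^{2}$
$\frac{4348 - 7393}{Z{\left(W{\left(-7 \right)} \right)}} - \frac{42942}{L} = \frac{4348 - 7393}{25 \left(-1\right)^{2}} - \frac{42942}{35996} = - \frac{3045}{25 \cdot 1} - \frac{21471}{17998} = - \frac{3045}{25} - \frac{21471}{17998} = \left(-3045\right) \frac{1}{25} - \frac{21471}{17998} = - \frac{609}{5} - \frac{21471}{17998} = - \frac{11068137}{89990}$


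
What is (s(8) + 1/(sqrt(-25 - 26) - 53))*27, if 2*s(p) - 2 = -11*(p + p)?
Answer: -6719571/2860 - 27*I*sqrt(51)/2860 ≈ -2349.5 - 0.067419*I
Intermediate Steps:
s(p) = 1 - 11*p (s(p) = 1 + (-11*(p + p))/2 = 1 + (-22*p)/2 = 1 - 11*p)
(s(8) + 1/(sqrt(-25 - 26) - 53))*27 = ((1 - 11*8) + 1/(sqrt(-25 - 26) - 53))*27 = ((1 - 88) + 1/(sqrt(-51) - 53))*27 = (-87 + 1/(I*sqrt(51) - 53))*27 = (-87 + 1/(-53 + I*sqrt(51)))*27 = -2349 + 27/(-53 + I*sqrt(51))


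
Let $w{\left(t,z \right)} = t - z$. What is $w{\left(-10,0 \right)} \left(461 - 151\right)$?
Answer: $-3100$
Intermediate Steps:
$w{\left(-10,0 \right)} \left(461 - 151\right) = \left(-10 - 0\right) \left(461 - 151\right) = \left(-10 + 0\right) 310 = \left(-10\right) 310 = -3100$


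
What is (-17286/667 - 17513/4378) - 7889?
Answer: -23124233293/2920126 ≈ -7918.9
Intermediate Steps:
(-17286/667 - 17513/4378) - 7889 = -87359279/2920126 - 7889 = -23124233293/2920126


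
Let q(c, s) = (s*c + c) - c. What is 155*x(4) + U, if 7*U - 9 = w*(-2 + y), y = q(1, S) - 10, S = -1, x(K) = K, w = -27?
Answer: 4700/7 ≈ 671.43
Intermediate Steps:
q(c, s) = c*s (q(c, s) = (c*s + c) - c = (c + c*s) - c = c*s)
y = -11 (y = 1*(-1) - 10 = -1 - 10 = -11)
U = 360/7 (U = 9/7 + (-27*(-2 - 11))/7 = 9/7 + (-27*(-13))/7 = 9/7 + (1/7)*351 = 9/7 + 351/7 = 360/7 ≈ 51.429)
155*x(4) + U = 155*4 + 360/7 = 620 + 360/7 = 4700/7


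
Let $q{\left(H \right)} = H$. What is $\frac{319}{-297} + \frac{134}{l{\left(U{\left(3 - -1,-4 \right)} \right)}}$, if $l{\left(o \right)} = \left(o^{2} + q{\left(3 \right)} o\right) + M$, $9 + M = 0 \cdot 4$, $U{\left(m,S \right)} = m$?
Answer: $\frac{3067}{513} \approx 5.9786$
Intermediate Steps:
$M = -9$ ($M = -9 + 0 \cdot 4 = -9 + 0 = -9$)
$l{\left(o \right)} = -9 + o^{2} + 3 o$ ($l{\left(o \right)} = \left(o^{2} + 3 o\right) - 9 = -9 + o^{2} + 3 o$)
$\frac{319}{-297} + \frac{134}{l{\left(U{\left(3 - -1,-4 \right)} \right)}} = \frac{319}{-297} + \frac{134}{-9 + \left(3 - -1\right)^{2} + 3 \left(3 - -1\right)} = 319 \left(- \frac{1}{297}\right) + \frac{134}{-9 + \left(3 + 1\right)^{2} + 3 \left(3 + 1\right)} = - \frac{29}{27} + \frac{134}{-9 + 4^{2} + 3 \cdot 4} = - \frac{29}{27} + \frac{134}{-9 + 16 + 12} = - \frac{29}{27} + \frac{134}{19} = \frac{3067}{513}$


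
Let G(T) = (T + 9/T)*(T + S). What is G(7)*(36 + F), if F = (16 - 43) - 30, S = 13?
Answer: -3480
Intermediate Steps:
F = -57 (F = -27 - 30 = -57)
G(T) = (13 + T)*(T + 9/T) (G(T) = (T + 9/T)*(T + 13) = (T + 9/T)*(13 + T) = (13 + T)*(T + 9/T))
G(7)*(36 + F) = (9 + 7² + 13*7 + 117/7)*(36 - 57) = (9 + 49 + 91 + 117*(⅐))*(-21) = (9 + 49 + 91 + 117/7)*(-21) = (1160/7)*(-21) = -3480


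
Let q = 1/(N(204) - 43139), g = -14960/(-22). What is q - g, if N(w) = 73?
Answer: -29284881/43066 ≈ -680.00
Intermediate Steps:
g = 680 (g = -14960*(-1)/22 = -748*(-10/11) = 680)
q = -1/43066 (q = 1/(73 - 43139) = 1/(-43066) = -1/43066 ≈ -2.3220e-5)
q - g = -1/43066 - 1*680 = -1/43066 - 680 = -29284881/43066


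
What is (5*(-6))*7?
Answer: -210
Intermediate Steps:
(5*(-6))*7 = -30*7 = -210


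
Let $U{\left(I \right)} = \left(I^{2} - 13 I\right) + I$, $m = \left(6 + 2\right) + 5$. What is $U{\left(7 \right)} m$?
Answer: $-455$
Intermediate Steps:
$m = 13$ ($m = 8 + 5 = 13$)
$U{\left(I \right)} = I^{2} - 12 I$
$U{\left(7 \right)} m = 7 \left(-12 + 7\right) 13 = 7 \left(-5\right) 13 = \left(-35\right) 13 = -455$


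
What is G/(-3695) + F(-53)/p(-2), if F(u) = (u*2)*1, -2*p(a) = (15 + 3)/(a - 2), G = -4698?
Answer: -1524398/33255 ≈ -45.840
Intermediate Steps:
p(a) = -9/(-2 + a) (p(a) = -(15 + 3)/(2*(a - 2)) = -9/(-2 + a))
F(u) = 2*u (F(u) = (2*u)*1 = 2*u)
G/(-3695) + F(-53)/p(-2) = -4698/(-3695) + (2*(-53))/((-9/(-2 - 2))) = -4698*(-1/3695) - 106/((-9/(-4))) = 4698/3695 - 106/((-9*(-1/4))) = 4698/3695 - 106/9/4 = 4698/3695 - 106*4/9 = 4698/3695 - 424/9 = -1524398/33255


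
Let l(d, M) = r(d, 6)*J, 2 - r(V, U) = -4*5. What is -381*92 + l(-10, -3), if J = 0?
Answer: -35052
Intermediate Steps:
r(V, U) = 22 (r(V, U) = 2 - (-4)*5 = 2 - 1*(-20) = 2 + 20 = 22)
l(d, M) = 0 (l(d, M) = 22*0 = 0)
-381*92 + l(-10, -3) = -381*92 + 0 = -35052 + 0 = -35052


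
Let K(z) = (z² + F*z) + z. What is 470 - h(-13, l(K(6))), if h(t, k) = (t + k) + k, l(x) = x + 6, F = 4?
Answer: 339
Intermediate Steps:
K(z) = z² + 5*z (K(z) = (z² + 4*z) + z = z² + 5*z)
l(x) = 6 + x
h(t, k) = t + 2*k (h(t, k) = (k + t) + k = t + 2*k)
470 - h(-13, l(K(6))) = 470 - (-13 + 2*(6 + 6*(5 + 6))) = 470 - (-13 + 2*(6 + 6*11)) = 470 - (-13 + 2*(6 + 66)) = 470 - (-13 + 2*72) = 470 - (-13 + 144) = 470 - 1*131 = 470 - 131 = 339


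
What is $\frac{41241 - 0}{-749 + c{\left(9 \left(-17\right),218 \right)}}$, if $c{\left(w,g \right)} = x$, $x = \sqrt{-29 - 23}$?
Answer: $- \frac{30889509}{561053} - \frac{82482 i \sqrt{13}}{561053} \approx -55.056 - 0.53006 i$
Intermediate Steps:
$x = 2 i \sqrt{13}$ ($x = \sqrt{-52} = 2 i \sqrt{13} \approx 7.2111 i$)
$c{\left(w,g \right)} = 2 i \sqrt{13}$
$\frac{41241 - 0}{-749 + c{\left(9 \left(-17\right),218 \right)}} = \frac{41241 - 0}{-749 + 2 i \sqrt{13}} = \frac{41241 + 0}{-749 + 2 i \sqrt{13}} = \frac{41241}{-749 + 2 i \sqrt{13}}$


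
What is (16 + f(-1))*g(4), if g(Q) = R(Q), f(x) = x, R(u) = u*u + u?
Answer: 300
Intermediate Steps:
R(u) = u + u² (R(u) = u² + u = u + u²)
g(Q) = Q*(1 + Q)
(16 + f(-1))*g(4) = (16 - 1)*(4*(1 + 4)) = 15*(4*5) = 15*20 = 300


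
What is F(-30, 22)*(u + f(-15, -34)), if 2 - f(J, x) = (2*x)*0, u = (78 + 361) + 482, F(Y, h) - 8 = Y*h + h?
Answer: -581490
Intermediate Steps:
F(Y, h) = 8 + h + Y*h (F(Y, h) = 8 + (Y*h + h) = 8 + (h + Y*h) = 8 + h + Y*h)
u = 921 (u = 439 + 482 = 921)
f(J, x) = 2 (f(J, x) = 2 - 2*x*0 = 2 - 1*0 = 2 + 0 = 2)
F(-30, 22)*(u + f(-15, -34)) = (8 + 22 - 30*22)*(921 + 2) = (8 + 22 - 660)*923 = -630*923 = -581490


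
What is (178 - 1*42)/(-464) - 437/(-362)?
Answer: 4798/5249 ≈ 0.91408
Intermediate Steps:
(178 - 1*42)/(-464) - 437/(-362) = (178 - 42)*(-1/464) - 437*(-1/362) = 136*(-1/464) + 437/362 = -17/58 + 437/362 = 4798/5249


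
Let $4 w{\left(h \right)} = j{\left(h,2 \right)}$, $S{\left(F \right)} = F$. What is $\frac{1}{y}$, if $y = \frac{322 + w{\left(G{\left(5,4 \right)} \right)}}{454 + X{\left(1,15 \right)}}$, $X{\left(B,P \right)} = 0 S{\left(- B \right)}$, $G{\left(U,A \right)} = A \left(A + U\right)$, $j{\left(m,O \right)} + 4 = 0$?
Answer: $\frac{454}{321} \approx 1.4143$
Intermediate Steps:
$j{\left(m,O \right)} = -4$ ($j{\left(m,O \right)} = -4 + 0 = -4$)
$w{\left(h \right)} = -1$ ($w{\left(h \right)} = \frac{1}{4} \left(-4\right) = -1$)
$X{\left(B,P \right)} = 0$ ($X{\left(B,P \right)} = 0 \left(- B\right) = 0$)
$y = \frac{321}{454}$ ($y = \frac{322 - 1}{454 + 0} = \frac{321}{454} \approx 0.70705$)
$\frac{1}{y} = \frac{1}{\frac{321}{454}} = \frac{454}{321}$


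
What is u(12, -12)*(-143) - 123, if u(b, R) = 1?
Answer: -266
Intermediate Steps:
u(12, -12)*(-143) - 123 = 1*(-143) - 123 = -143 - 123 = -266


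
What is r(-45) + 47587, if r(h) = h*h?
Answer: 49612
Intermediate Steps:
r(h) = h**2
r(-45) + 47587 = (-45)**2 + 47587 = 2025 + 47587 = 49612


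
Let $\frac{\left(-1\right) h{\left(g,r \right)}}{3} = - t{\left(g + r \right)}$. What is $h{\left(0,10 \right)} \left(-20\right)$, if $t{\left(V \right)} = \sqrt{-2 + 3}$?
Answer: $-60$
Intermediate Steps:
$t{\left(V \right)} = 1$ ($t{\left(V \right)} = \sqrt{1} = 1$)
$h{\left(g,r \right)} = 3$ ($h{\left(g,r \right)} = - 3 \left(\left(-1\right) 1\right) = \left(-3\right) \left(-1\right) = 3$)
$h{\left(0,10 \right)} \left(-20\right) = 3 \left(-20\right) = -60$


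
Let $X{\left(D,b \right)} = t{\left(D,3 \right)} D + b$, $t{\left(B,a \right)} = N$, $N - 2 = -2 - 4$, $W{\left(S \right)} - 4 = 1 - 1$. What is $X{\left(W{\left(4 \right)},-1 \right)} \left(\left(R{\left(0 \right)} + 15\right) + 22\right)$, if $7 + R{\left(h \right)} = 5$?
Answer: $-595$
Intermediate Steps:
$W{\left(S \right)} = 4$ ($W{\left(S \right)} = 4 + \left(1 - 1\right) = 4 + 0 = 4$)
$N = -4$ ($N = 2 - 6 = -4$)
$t{\left(B,a \right)} = -4$
$X{\left(D,b \right)} = b - 4 D$ ($X{\left(D,b \right)} = - 4 D + b = b - 4 D$)
$R{\left(h \right)} = -2$ ($R{\left(h \right)} = -7 + 5 = -2$)
$X{\left(W{\left(4 \right)},-1 \right)} \left(\left(R{\left(0 \right)} + 15\right) + 22\right) = \left(-1 - 16\right) \left(\left(-2 + 15\right) + 22\right) = \left(-1 - 16\right) \left(13 + 22\right) = \left(-17\right) 35 = -595$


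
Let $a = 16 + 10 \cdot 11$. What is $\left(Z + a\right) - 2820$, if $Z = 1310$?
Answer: $-1384$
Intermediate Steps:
$a = 126$ ($a = 16 + 110 = 126$)
$\left(Z + a\right) - 2820 = \left(1310 + 126\right) - 2820 = 1436 - 2820 = -1384$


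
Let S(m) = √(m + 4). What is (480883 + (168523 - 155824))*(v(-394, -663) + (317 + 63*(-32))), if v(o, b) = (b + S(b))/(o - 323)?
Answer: -200315318880/239 - 493582*I*√659/717 ≈ -8.3814e+8 - 17672.0*I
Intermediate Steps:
S(m) = √(4 + m)
v(o, b) = (b + √(4 + b))/(-323 + o) (v(o, b) = (b + √(4 + b))/(o - 323) = (b + √(4 + b))/(-323 + o))
(480883 + (168523 - 155824))*(v(-394, -663) + (317 + 63*(-32))) = (480883 + (168523 - 155824))*((-663 + √(4 - 663))/(-323 - 394) + (317 + 63*(-32))) = (480883 + 12699)*((-663 + √(-659))/(-717) + (317 - 2016)) = 493582*(-(-663 + I*√659)/717 - 1699) = 493582*((221/239 - I*√659/717) - 1699) = 493582*(-405840/239 - I*√659/717) = -200315318880/239 - 493582*I*√659/717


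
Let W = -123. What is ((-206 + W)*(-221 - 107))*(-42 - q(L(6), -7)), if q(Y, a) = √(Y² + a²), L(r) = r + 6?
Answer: -4532304 - 107912*√193 ≈ -6.0315e+6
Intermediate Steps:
L(r) = 6 + r
((-206 + W)*(-221 - 107))*(-42 - q(L(6), -7)) = ((-206 - 123)*(-221 - 107))*(-42 - √((6 + 6)² + (-7)²)) = (-329*(-328))*(-42 - √(12² + 49)) = 107912*(-42 - √(144 + 49)) = 107912*(-42 - √193) = -4532304 - 107912*√193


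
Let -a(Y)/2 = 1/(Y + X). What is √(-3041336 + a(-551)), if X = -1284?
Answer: I*√10240862608930/1835 ≈ 1743.9*I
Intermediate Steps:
a(Y) = -2/(-1284 + Y) (a(Y) = -2/(Y - 1284) = -2/(-1284 + Y))
√(-3041336 + a(-551)) = √(-3041336 - 2/(-1284 - 551)) = √(-3041336 - 2/(-1835)) = √(-3041336 - 2*(-1/1835)) = √(-3041336 + 2/1835) = √(-5580851558/1835) = I*√10240862608930/1835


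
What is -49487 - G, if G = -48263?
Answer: -1224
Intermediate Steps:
-49487 - G = -49487 - 1*(-48263) = -49487 + 48263 = -1224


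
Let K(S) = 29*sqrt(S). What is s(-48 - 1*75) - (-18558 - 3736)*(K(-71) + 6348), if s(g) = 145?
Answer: 141522457 + 646526*I*sqrt(71) ≈ 1.4152e+8 + 5.4477e+6*I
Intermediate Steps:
s(-48 - 1*75) - (-18558 - 3736)*(K(-71) + 6348) = 145 - (-18558 - 3736)*(29*sqrt(-71) + 6348) = 145 - (-22294)*(29*(I*sqrt(71)) + 6348) = 145 - (-22294)*(29*I*sqrt(71) + 6348) = 145 - (-22294)*(6348 + 29*I*sqrt(71)) = 145 - (-141522312 - 646526*I*sqrt(71)) = 145 + (141522312 + 646526*I*sqrt(71)) = 141522457 + 646526*I*sqrt(71)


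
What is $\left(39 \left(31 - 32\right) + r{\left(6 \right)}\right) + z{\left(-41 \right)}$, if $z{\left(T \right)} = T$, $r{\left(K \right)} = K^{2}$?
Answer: $-44$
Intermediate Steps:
$\left(39 \left(31 - 32\right) + r{\left(6 \right)}\right) + z{\left(-41 \right)} = \left(39 \left(31 - 32\right) + 6^{2}\right) - 41 = \left(39 \left(31 - 32\right) + 36\right) - 41 = \left(39 \left(-1\right) + 36\right) - 41 = \left(-39 + 36\right) - 41 = -3 - 41 = -44$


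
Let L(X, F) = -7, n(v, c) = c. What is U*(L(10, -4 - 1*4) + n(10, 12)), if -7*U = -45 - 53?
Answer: 70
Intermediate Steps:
U = 14 (U = -(-45 - 53)/7 = -⅐*(-98) = 14)
U*(L(10, -4 - 1*4) + n(10, 12)) = 14*(-7 + 12) = 14*5 = 70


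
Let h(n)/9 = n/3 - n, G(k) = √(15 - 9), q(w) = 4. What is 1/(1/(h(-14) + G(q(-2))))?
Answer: 84 + √6 ≈ 86.449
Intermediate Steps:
G(k) = √6
h(n) = -6*n (h(n) = 9*(n/3 - n) = 9*(-2*n/3) = -6*n)
1/(1/(h(-14) + G(q(-2)))) = 1/(1/(-6*(-14) + √6)) = 1/(1/(84 + √6)) = 84 + √6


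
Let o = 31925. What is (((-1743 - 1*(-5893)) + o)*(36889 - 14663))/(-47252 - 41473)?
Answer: -822362/91 ≈ -9036.9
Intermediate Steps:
(((-1743 - 1*(-5893)) + o)*(36889 - 14663))/(-47252 - 41473) = (((-1743 - 1*(-5893)) + 31925)*(36889 - 14663))/(-47252 - 41473) = (((-1743 + 5893) + 31925)*22226)/(-88725) = ((4150 + 31925)*22226)*(-1/88725) = (36075*22226)*(-1/88725) = 801802950*(-1/88725) = -822362/91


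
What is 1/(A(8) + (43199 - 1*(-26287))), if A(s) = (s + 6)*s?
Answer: 1/69598 ≈ 1.4368e-5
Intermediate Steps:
A(s) = s*(6 + s) (A(s) = (6 + s)*s = s*(6 + s))
1/(A(8) + (43199 - 1*(-26287))) = 1/(8*(6 + 8) + (43199 - 1*(-26287))) = 1/(8*14 + (43199 + 26287)) = 1/(112 + 69486) = 1/69598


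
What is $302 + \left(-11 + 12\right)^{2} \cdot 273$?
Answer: $575$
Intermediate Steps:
$302 + \left(-11 + 12\right)^{2} \cdot 273 = 302 + 1^{2} \cdot 273 = 302 + 1 \cdot 273 = 302 + 273 = 575$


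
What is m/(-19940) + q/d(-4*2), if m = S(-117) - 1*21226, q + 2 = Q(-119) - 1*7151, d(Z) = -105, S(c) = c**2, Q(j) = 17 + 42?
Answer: 28449149/418740 ≈ 67.940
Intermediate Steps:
Q(j) = 59
q = -7094 (q = -2 + (59 - 1*7151) = -2 + (59 - 7151) = -2 - 7092 = -7094)
m = -7537 (m = (-117)**2 - 1*21226 = 13689 - 21226 = -7537)
m/(-19940) + q/d(-4*2) = -7537/(-19940) - 7094/(-105) = -7537*(-1/19940) - 7094*(-1/105) = 7537/19940 + 7094/105 = 28449149/418740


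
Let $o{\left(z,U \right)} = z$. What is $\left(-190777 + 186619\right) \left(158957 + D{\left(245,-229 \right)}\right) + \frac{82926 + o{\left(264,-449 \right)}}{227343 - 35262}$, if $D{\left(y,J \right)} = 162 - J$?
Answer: $- \frac{42422304310838}{64027} \approx -6.6257 \cdot 10^{8}$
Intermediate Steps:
$\left(-190777 + 186619\right) \left(158957 + D{\left(245,-229 \right)}\right) + \frac{82926 + o{\left(264,-449 \right)}}{227343 - 35262} = \left(-190777 + 186619\right) \left(158957 + \left(162 - -229\right)\right) + \frac{82926 + 264}{227343 - 35262} = - 4158 \left(158957 + \left(162 + 229\right)\right) + \frac{83190}{192081} = - 4158 \left(158957 + 391\right) + 83190 \cdot \frac{1}{192081} = \left(-4158\right) 159348 + \frac{27730}{64027} = -662568984 + \frac{27730}{64027} = - \frac{42422304310838}{64027}$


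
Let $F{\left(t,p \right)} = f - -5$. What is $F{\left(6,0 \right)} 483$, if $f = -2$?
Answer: $1449$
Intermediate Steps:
$F{\left(t,p \right)} = 3$ ($F{\left(t,p \right)} = -2 - -5 = -2 + 5 = 3$)
$F{\left(6,0 \right)} 483 = 3 \cdot 483 = 1449$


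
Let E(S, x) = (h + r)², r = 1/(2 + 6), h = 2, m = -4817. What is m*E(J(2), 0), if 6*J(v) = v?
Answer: -1392113/64 ≈ -21752.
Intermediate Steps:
J(v) = v/6
r = ⅛ (r = 1/8 = ⅛ ≈ 0.12500)
E(S, x) = 289/64 (E(S, x) = (2 + ⅛)² = (17/8)² = 289/64)
m*E(J(2), 0) = -4817*289/64 = -1392113/64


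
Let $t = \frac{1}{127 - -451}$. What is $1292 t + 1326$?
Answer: $\frac{22580}{17} \approx 1328.2$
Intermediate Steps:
$t = \frac{1}{578}$ ($t = \frac{1}{127 + 451} = \frac{1}{578} \approx 0.0017301$)
$1292 t + 1326 = 1292 \cdot \frac{1}{578} + 1326 = \frac{38}{17} + 1326 = \frac{22580}{17}$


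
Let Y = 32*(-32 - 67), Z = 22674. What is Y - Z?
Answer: -25842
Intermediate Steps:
Y = -3168 (Y = 32*(-99) = -3168)
Y - Z = -3168 - 1*22674 = -3168 - 22674 = -25842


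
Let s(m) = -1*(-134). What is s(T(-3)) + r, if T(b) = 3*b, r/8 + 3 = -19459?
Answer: -155562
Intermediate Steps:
r = -155696 (r = -24 + 8*(-19459) = -24 - 155672 = -155696)
s(m) = 134
s(T(-3)) + r = 134 - 155696 = -155562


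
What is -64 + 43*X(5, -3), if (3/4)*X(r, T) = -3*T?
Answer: 452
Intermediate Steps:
X(r, T) = -4*T (X(r, T) = 4*(-3*T)/3 = -4*T)
-64 + 43*X(5, -3) = -64 + 43*(-4*(-3)) = -64 + 43*12 = -64 + 516 = 452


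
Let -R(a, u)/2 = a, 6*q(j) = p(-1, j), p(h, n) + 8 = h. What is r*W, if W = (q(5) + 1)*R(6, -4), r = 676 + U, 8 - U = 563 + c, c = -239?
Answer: 2160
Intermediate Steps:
p(h, n) = -8 + h
q(j) = -3/2 (q(j) = (-8 - 1)/6 = (⅙)*(-9) = -3/2)
U = -316 (U = 8 - (563 - 239) = 8 - 1*324 = 8 - 324 = -316)
R(a, u) = -2*a
r = 360 (r = 676 - 316 = 360)
W = 6 (W = (-3/2 + 1)*(-2*6) = -½*(-12) = 6)
r*W = 360*6 = 2160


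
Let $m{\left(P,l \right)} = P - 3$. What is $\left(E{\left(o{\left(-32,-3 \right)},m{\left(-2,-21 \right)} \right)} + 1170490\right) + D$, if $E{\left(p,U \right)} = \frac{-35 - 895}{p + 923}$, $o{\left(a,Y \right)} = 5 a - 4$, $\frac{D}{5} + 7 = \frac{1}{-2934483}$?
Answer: $\frac{868973206149550}{742424199} \approx 1.1705 \cdot 10^{6}$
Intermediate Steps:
$D = - \frac{102706910}{2934483}$ ($D = -35 + \frac{5}{-2934483} = -35 + 5 \left(- \frac{1}{2934483}\right) = -35 - \frac{5}{2934483} = - \frac{102706910}{2934483} \approx -35.0$)
$o{\left(a,Y \right)} = -4 + 5 a$
$m{\left(P,l \right)} = -3 + P$ ($m{\left(P,l \right)} = P - 3 = -3 + P$)
$E{\left(p,U \right)} = - \frac{930}{923 + p}$
$\left(E{\left(o{\left(-32,-3 \right)},m{\left(-2,-21 \right)} \right)} + 1170490\right) + D = \left(- \frac{930}{923 + \left(-4 + 5 \left(-32\right)\right)} + 1170490\right) - \frac{102706910}{2934483} = \left(- \frac{930}{923 - 164} + 1170490\right) - \frac{102706910}{2934483} = \left(- \frac{930}{759} + 1170490\right) - \frac{102706910}{2934483} = \left(\left(-930\right) \frac{1}{759} + 1170490\right) - \frac{102706910}{2934483} = \left(- \frac{310}{253} + 1170490\right) - \frac{102706910}{2934483} = \frac{296133660}{253} - \frac{102706910}{2934483} = \frac{868973206149550}{742424199}$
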